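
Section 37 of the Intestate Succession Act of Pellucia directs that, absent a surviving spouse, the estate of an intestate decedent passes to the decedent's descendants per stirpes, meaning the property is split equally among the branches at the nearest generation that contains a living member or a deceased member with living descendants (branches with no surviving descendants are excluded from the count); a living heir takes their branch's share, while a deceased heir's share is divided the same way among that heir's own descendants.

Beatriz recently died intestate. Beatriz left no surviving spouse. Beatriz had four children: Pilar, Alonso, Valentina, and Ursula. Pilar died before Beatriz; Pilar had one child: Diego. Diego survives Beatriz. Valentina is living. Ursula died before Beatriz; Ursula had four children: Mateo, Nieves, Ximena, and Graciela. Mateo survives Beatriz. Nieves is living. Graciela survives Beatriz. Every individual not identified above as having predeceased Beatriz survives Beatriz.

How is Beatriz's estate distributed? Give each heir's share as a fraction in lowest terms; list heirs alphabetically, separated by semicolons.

There is no surviving spouse, so the entire estate passes to Beatriz's descendants per stirpes.
The estate is divided into 4 equal shares of 1/4 among Pilar, Alonso, Valentina, Ursula.
Pilar predeceased; the 1/4 allotted to Pilar's branch passes to Pilar's issue by representation.
Diego is the sole taker at this level and receives the full 1/4.
Alonso is living and takes 1/4.
Valentina is living and takes 1/4.
Ursula predeceased; the 1/4 allotted to Ursula's branch passes to Ursula's issue by representation.
The 1/4 is divided into 4 equal shares of 1/16 among Mateo, Nieves, Ximena, Graciela.
Mateo is living and takes 1/16.
Nieves is living and takes 1/16.
Ximena is living and takes 1/16.
Graciela is living and takes 1/16.

Alonso 1/4; Diego 1/4; Graciela 1/16; Mateo 1/16; Nieves 1/16; Valentina 1/4; Ximena 1/16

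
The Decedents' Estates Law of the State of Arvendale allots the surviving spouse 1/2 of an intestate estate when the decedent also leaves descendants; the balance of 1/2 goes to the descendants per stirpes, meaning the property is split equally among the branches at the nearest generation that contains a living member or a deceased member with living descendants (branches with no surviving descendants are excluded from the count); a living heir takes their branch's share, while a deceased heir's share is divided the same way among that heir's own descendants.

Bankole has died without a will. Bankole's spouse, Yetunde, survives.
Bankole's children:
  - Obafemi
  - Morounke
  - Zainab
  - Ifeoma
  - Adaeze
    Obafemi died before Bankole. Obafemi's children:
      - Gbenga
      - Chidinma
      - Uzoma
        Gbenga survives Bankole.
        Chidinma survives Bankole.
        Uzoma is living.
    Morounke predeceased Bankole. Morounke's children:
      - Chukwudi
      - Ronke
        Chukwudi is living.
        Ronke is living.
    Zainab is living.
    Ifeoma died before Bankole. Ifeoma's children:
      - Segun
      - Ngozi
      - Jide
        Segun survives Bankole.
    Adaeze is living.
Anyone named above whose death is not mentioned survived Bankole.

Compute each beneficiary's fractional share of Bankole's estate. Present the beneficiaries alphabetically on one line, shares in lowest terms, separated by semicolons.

Yetunde, as surviving spouse, takes 1/2.
The remaining 1/2 passes to Bankole's descendants per stirpes.
The 1/2 is divided into 5 equal shares of 1/10 among Obafemi, Morounke, Zainab, Ifeoma, Adaeze.
Obafemi predeceased; the 1/10 allotted to Obafemi's branch passes to Obafemi's issue by representation.
The 1/10 is divided into 3 equal shares of 1/30 among Gbenga, Chidinma, Uzoma.
Gbenga is living and takes 1/30.
Chidinma is living and takes 1/30.
Uzoma is living and takes 1/30.
Morounke predeceased; the 1/10 allotted to Morounke's branch passes to Morounke's issue by representation.
The 1/10 is divided into 2 equal shares of 1/20 among Chukwudi, Ronke.
Chukwudi is living and takes 1/20.
Ronke is living and takes 1/20.
Zainab is living and takes 1/10.
Ifeoma predeceased; the 1/10 allotted to Ifeoma's branch passes to Ifeoma's issue by representation.
The 1/10 is divided into 3 equal shares of 1/30 among Segun, Ngozi, Jide.
Segun is living and takes 1/30.
Ngozi is living and takes 1/30.
Jide is living and takes 1/30.
Adaeze is living and takes 1/10.

Adaeze 1/10; Chidinma 1/30; Chukwudi 1/20; Gbenga 1/30; Jide 1/30; Ngozi 1/30; Ronke 1/20; Segun 1/30; Uzoma 1/30; Yetunde 1/2; Zainab 1/10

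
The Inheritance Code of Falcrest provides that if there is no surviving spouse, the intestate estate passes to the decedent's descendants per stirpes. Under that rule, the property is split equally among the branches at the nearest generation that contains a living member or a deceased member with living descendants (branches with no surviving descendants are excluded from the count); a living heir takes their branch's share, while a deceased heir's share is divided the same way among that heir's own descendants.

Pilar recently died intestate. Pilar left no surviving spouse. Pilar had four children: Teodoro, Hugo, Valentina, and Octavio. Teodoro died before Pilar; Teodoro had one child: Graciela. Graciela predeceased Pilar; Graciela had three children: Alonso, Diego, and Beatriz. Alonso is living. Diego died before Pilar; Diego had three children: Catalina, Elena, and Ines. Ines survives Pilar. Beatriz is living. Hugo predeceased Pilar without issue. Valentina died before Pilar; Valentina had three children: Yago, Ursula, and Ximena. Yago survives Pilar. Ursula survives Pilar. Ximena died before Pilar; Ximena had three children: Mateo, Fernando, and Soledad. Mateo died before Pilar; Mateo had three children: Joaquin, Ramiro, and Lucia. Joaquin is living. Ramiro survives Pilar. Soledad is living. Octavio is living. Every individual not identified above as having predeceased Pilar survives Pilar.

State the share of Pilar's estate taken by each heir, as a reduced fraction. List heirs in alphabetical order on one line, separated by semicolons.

Alonso 1/9; Beatriz 1/9; Catalina 1/27; Elena 1/27; Fernando 1/27; Ines 1/27; Joaquin 1/81; Lucia 1/81; Octavio 1/3; Ramiro 1/81; Soledad 1/27; Ursula 1/9; Yago 1/9

There is no surviving spouse, so the entire estate passes to Pilar's descendants per stirpes.
Hugo left no surviving issue, so that branch lapses and is disregarded.
The estate is divided into 3 equal shares of 1/3 among Teodoro, Valentina, Octavio.
Teodoro predeceased; the 1/3 allotted to Teodoro's branch passes to Teodoro's issue by representation.
Graciela's line is the sole branch at this level, so the full 1/3 passes to Graciela's issue by representation.
The 1/3 is divided into 3 equal shares of 1/9 among Alonso, Diego, Beatriz.
Alonso is living and takes 1/9.
Diego predeceased; the 1/9 allotted to Diego's branch passes to Diego's issue by representation.
The 1/9 is divided into 3 equal shares of 1/27 among Catalina, Elena, Ines.
Catalina is living and takes 1/27.
Elena is living and takes 1/27.
Ines is living and takes 1/27.
Beatriz is living and takes 1/9.
Valentina predeceased; the 1/3 allotted to Valentina's branch passes to Valentina's issue by representation.
The 1/3 is divided into 3 equal shares of 1/9 among Yago, Ursula, Ximena.
Yago is living and takes 1/9.
Ursula is living and takes 1/9.
Ximena predeceased; the 1/9 allotted to Ximena's branch passes to Ximena's issue by representation.
The 1/9 is divided into 3 equal shares of 1/27 among Mateo, Fernando, Soledad.
Mateo predeceased; the 1/27 allotted to Mateo's branch passes to Mateo's issue by representation.
The 1/27 is divided into 3 equal shares of 1/81 among Joaquin, Ramiro, Lucia.
Joaquin is living and takes 1/81.
Ramiro is living and takes 1/81.
Lucia is living and takes 1/81.
Fernando is living and takes 1/27.
Soledad is living and takes 1/27.
Octavio is living and takes 1/3.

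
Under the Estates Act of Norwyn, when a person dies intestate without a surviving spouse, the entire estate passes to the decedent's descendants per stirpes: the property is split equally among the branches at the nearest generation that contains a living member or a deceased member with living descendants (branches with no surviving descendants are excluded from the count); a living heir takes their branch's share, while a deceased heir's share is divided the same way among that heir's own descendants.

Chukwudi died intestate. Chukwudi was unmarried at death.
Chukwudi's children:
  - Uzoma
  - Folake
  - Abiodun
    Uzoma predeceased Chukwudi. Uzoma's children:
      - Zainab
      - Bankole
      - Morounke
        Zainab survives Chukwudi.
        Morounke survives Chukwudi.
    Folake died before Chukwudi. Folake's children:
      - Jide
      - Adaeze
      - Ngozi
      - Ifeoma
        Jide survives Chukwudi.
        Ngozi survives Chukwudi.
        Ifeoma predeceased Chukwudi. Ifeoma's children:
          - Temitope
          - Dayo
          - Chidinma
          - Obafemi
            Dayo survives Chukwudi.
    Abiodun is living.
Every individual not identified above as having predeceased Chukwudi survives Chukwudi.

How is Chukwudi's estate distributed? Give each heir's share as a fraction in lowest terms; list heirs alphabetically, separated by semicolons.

Abiodun 1/3; Adaeze 1/12; Bankole 1/9; Chidinma 1/48; Dayo 1/48; Jide 1/12; Morounke 1/9; Ngozi 1/12; Obafemi 1/48; Temitope 1/48; Zainab 1/9

There is no surviving spouse, so the entire estate passes to Chukwudi's descendants per stirpes.
The estate is divided into 3 equal shares of 1/3 among Uzoma, Folake, Abiodun.
Uzoma predeceased; the 1/3 allotted to Uzoma's branch passes to Uzoma's issue by representation.
The 1/3 is divided into 3 equal shares of 1/9 among Zainab, Bankole, Morounke.
Zainab is living and takes 1/9.
Bankole is living and takes 1/9.
Morounke is living and takes 1/9.
Folake predeceased; the 1/3 allotted to Folake's branch passes to Folake's issue by representation.
The 1/3 is divided into 4 equal shares of 1/12 among Jide, Adaeze, Ngozi, Ifeoma.
Jide is living and takes 1/12.
Adaeze is living and takes 1/12.
Ngozi is living and takes 1/12.
Ifeoma predeceased; the 1/12 allotted to Ifeoma's branch passes to Ifeoma's issue by representation.
The 1/12 is divided into 4 equal shares of 1/48 among Temitope, Dayo, Chidinma, Obafemi.
Temitope is living and takes 1/48.
Dayo is living and takes 1/48.
Chidinma is living and takes 1/48.
Obafemi is living and takes 1/48.
Abiodun is living and takes 1/3.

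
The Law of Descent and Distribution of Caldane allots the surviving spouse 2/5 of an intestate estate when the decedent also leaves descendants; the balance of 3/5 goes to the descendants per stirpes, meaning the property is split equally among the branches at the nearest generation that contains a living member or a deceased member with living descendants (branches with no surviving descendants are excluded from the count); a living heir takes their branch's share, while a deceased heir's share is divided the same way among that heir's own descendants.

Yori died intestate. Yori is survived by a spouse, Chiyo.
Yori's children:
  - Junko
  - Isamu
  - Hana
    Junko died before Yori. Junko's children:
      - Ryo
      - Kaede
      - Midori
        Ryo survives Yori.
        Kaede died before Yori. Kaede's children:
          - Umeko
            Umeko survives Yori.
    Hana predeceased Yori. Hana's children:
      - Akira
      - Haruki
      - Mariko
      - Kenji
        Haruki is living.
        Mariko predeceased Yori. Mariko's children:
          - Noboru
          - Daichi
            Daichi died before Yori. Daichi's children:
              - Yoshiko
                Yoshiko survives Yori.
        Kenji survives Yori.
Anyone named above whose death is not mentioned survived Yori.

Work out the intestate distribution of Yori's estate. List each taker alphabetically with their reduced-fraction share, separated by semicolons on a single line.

Akira 1/20; Chiyo 2/5; Haruki 1/20; Isamu 1/5; Kenji 1/20; Midori 1/15; Noboru 1/40; Ryo 1/15; Umeko 1/15; Yoshiko 1/40

Chiyo, as surviving spouse, takes 2/5.
The remaining 3/5 passes to Yori's descendants per stirpes.
The 3/5 is divided into 3 equal shares of 1/5 among Junko, Isamu, Hana.
Junko predeceased; the 1/5 allotted to Junko's branch passes to Junko's issue by representation.
The 1/5 is divided into 3 equal shares of 1/15 among Ryo, Kaede, Midori.
Ryo is living and takes 1/15.
Kaede predeceased; the 1/15 allotted to Kaede's branch passes to Kaede's issue by representation.
Umeko is the sole taker at this level and receives the full 1/15.
Midori is living and takes 1/15.
Isamu is living and takes 1/5.
Hana predeceased; the 1/5 allotted to Hana's branch passes to Hana's issue by representation.
The 1/5 is divided into 4 equal shares of 1/20 among Akira, Haruki, Mariko, Kenji.
Akira is living and takes 1/20.
Haruki is living and takes 1/20.
Mariko predeceased; the 1/20 allotted to Mariko's branch passes to Mariko's issue by representation.
The 1/20 is divided into 2 equal shares of 1/40 among Noboru, Daichi.
Noboru is living and takes 1/40.
Daichi predeceased; the 1/40 allotted to Daichi's branch passes to Daichi's issue by representation.
Yoshiko is the sole taker at this level and receives the full 1/40.
Kenji is living and takes 1/20.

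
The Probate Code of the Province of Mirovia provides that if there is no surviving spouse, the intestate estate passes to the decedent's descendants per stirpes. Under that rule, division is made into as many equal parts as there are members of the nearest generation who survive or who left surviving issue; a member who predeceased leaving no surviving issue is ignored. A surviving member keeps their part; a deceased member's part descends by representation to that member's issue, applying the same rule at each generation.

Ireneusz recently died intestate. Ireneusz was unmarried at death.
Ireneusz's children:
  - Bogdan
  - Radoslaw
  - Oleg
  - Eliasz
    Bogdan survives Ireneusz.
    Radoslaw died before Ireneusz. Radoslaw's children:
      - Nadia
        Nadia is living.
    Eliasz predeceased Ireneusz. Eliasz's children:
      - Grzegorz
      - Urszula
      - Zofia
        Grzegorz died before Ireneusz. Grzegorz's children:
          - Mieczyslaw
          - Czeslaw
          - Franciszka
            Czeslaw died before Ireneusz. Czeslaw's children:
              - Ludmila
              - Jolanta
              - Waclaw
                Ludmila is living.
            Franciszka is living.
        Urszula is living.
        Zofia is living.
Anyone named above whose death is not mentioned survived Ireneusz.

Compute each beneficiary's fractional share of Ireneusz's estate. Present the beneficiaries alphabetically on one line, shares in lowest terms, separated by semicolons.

There is no surviving spouse, so the entire estate passes to Ireneusz's descendants per stirpes.
The estate is divided into 4 equal shares of 1/4 among Bogdan, Radoslaw, Oleg, Eliasz.
Bogdan is living and takes 1/4.
Radoslaw predeceased; the 1/4 allotted to Radoslaw's branch passes to Radoslaw's issue by representation.
Nadia is the sole taker at this level and receives the full 1/4.
Oleg is living and takes 1/4.
Eliasz predeceased; the 1/4 allotted to Eliasz's branch passes to Eliasz's issue by representation.
The 1/4 is divided into 3 equal shares of 1/12 among Grzegorz, Urszula, Zofia.
Grzegorz predeceased; the 1/12 allotted to Grzegorz's branch passes to Grzegorz's issue by representation.
The 1/12 is divided into 3 equal shares of 1/36 among Mieczyslaw, Czeslaw, Franciszka.
Mieczyslaw is living and takes 1/36.
Czeslaw predeceased; the 1/36 allotted to Czeslaw's branch passes to Czeslaw's issue by representation.
The 1/36 is divided into 3 equal shares of 1/108 among Ludmila, Jolanta, Waclaw.
Ludmila is living and takes 1/108.
Jolanta is living and takes 1/108.
Waclaw is living and takes 1/108.
Franciszka is living and takes 1/36.
Urszula is living and takes 1/12.
Zofia is living and takes 1/12.

Bogdan 1/4; Franciszka 1/36; Jolanta 1/108; Ludmila 1/108; Mieczyslaw 1/36; Nadia 1/4; Oleg 1/4; Urszula 1/12; Waclaw 1/108; Zofia 1/12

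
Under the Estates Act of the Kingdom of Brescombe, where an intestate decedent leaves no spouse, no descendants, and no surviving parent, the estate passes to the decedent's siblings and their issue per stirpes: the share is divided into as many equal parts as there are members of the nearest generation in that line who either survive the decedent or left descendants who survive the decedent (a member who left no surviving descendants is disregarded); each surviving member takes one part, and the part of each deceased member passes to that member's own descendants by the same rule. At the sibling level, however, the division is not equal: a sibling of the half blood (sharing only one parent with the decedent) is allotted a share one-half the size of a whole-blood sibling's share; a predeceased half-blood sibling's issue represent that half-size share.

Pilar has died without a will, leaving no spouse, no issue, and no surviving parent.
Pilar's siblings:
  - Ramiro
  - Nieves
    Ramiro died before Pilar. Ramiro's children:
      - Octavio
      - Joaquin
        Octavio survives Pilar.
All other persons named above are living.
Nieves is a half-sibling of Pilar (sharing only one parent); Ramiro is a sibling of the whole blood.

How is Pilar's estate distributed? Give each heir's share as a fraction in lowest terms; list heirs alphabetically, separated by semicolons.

No spouse, descendants, or parent survives, so the estate passes to Pilar's siblings per stirpes.
Half-blood siblings count for one-half the weight of whole-blood siblings at the initial division.
Dividing 1 in proportion to weights (total weight 3/2): Ramiro (weight 1) → 2/3; Nieves (weight 1/2) → 1/3.
Ramiro predeceased; the 2/3 allotted to Ramiro's branch passes to Ramiro's issue by representation.
The 2/3 is divided into 2 equal shares of 1/3 among Octavio, Joaquin.
Octavio is living and takes 1/3.
Joaquin is living and takes 1/3.
Nieves is living and takes 1/3.

Joaquin 1/3; Nieves 1/3; Octavio 1/3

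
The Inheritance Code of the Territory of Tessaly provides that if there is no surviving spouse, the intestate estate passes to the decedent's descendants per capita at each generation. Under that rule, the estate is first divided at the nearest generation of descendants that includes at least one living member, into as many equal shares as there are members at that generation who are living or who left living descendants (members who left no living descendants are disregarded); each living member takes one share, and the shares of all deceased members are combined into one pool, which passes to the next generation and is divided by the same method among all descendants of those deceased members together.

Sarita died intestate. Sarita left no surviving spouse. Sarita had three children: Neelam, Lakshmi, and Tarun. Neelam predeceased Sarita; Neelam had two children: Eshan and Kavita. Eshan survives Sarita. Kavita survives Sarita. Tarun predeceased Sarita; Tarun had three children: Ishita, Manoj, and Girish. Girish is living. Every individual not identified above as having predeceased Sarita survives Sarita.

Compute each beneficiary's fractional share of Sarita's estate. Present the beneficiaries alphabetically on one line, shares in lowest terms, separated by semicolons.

There is no surviving spouse, so the entire estate passes to Sarita's descendants per capita at each generation.
At generation 1 (Neelam, Lakshmi, Tarun) there are 3 shares of (1)/3 = 1/3 each.
Living: Lakshmi — each takes 1/3.
Deceased: Neelam and Tarun. Their combined 2/3 is pooled and carried to generation 2.
At generation 2 (Eshan, Kavita, Ishita, Manoj, Girish) there are 5 shares of (2/3)/5 = 2/15 each.
Living: Eshan, Kavita, Ishita, Manoj, and Girish — each takes 2/15.

Eshan 2/15; Girish 2/15; Ishita 2/15; Kavita 2/15; Lakshmi 1/3; Manoj 2/15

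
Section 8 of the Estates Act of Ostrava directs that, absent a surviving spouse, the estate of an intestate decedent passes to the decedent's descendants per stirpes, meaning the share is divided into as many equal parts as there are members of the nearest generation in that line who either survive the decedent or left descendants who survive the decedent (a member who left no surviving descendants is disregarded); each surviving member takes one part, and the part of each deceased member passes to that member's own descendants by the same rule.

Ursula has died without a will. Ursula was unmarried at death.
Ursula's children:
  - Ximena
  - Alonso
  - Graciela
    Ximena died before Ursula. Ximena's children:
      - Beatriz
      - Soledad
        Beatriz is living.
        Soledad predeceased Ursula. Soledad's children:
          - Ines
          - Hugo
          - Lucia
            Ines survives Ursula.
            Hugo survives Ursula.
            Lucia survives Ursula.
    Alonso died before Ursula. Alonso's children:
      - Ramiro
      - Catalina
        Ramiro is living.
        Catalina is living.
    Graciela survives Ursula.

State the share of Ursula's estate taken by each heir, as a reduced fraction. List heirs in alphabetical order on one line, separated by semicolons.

There is no surviving spouse, so the entire estate passes to Ursula's descendants per stirpes.
The estate is divided into 3 equal shares of 1/3 among Ximena, Alonso, Graciela.
Ximena predeceased; the 1/3 allotted to Ximena's branch passes to Ximena's issue by representation.
The 1/3 is divided into 2 equal shares of 1/6 among Beatriz, Soledad.
Beatriz is living and takes 1/6.
Soledad predeceased; the 1/6 allotted to Soledad's branch passes to Soledad's issue by representation.
The 1/6 is divided into 3 equal shares of 1/18 among Ines, Hugo, Lucia.
Ines is living and takes 1/18.
Hugo is living and takes 1/18.
Lucia is living and takes 1/18.
Alonso predeceased; the 1/3 allotted to Alonso's branch passes to Alonso's issue by representation.
The 1/3 is divided into 2 equal shares of 1/6 among Ramiro, Catalina.
Ramiro is living and takes 1/6.
Catalina is living and takes 1/6.
Graciela is living and takes 1/3.

Beatriz 1/6; Catalina 1/6; Graciela 1/3; Hugo 1/18; Ines 1/18; Lucia 1/18; Ramiro 1/6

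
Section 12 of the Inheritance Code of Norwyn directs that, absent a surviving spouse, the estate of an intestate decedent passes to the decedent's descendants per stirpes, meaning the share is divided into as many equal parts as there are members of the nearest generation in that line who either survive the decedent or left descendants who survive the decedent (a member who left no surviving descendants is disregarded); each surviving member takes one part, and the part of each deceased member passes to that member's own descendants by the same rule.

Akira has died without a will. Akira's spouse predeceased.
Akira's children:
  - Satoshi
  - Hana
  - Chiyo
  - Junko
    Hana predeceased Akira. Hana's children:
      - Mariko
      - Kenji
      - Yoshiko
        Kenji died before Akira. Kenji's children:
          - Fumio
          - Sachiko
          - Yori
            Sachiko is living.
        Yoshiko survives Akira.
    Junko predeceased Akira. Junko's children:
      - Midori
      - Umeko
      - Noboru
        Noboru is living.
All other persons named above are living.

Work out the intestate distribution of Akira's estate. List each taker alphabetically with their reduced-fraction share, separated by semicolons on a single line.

There is no surviving spouse, so the entire estate passes to Akira's descendants per stirpes.
The estate is divided into 4 equal shares of 1/4 among Satoshi, Hana, Chiyo, Junko.
Satoshi is living and takes 1/4.
Hana predeceased; the 1/4 allotted to Hana's branch passes to Hana's issue by representation.
The 1/4 is divided into 3 equal shares of 1/12 among Mariko, Kenji, Yoshiko.
Mariko is living and takes 1/12.
Kenji predeceased; the 1/12 allotted to Kenji's branch passes to Kenji's issue by representation.
The 1/12 is divided into 3 equal shares of 1/36 among Fumio, Sachiko, Yori.
Fumio is living and takes 1/36.
Sachiko is living and takes 1/36.
Yori is living and takes 1/36.
Yoshiko is living and takes 1/12.
Chiyo is living and takes 1/4.
Junko predeceased; the 1/4 allotted to Junko's branch passes to Junko's issue by representation.
The 1/4 is divided into 3 equal shares of 1/12 among Midori, Umeko, Noboru.
Midori is living and takes 1/12.
Umeko is living and takes 1/12.
Noboru is living and takes 1/12.

Chiyo 1/4; Fumio 1/36; Mariko 1/12; Midori 1/12; Noboru 1/12; Sachiko 1/36; Satoshi 1/4; Umeko 1/12; Yori 1/36; Yoshiko 1/12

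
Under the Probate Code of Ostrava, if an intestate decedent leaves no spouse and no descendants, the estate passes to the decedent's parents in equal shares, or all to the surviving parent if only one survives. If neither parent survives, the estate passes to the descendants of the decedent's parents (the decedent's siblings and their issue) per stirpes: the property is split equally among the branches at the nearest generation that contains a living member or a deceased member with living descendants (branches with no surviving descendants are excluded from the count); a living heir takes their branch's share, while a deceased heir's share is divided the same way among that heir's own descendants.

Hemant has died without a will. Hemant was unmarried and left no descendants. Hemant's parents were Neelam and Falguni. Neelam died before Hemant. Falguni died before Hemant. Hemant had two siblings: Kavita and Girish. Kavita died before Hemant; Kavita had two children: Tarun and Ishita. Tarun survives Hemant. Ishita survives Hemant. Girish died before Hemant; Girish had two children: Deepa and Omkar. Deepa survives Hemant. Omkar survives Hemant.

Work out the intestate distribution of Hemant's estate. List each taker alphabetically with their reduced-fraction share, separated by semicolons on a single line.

Deepa 1/4; Ishita 1/4; Omkar 1/4; Tarun 1/4

Neither parent survives and there are no descendants, so the estate passes to Hemant's siblings and their issue per stirpes.
The estate is divided into 2 equal shares of 1/2 among Kavita, Girish.
Kavita predeceased; the 1/2 allotted to Kavita's branch passes to Kavita's issue by representation.
The 1/2 is divided into 2 equal shares of 1/4 among Tarun, Ishita.
Tarun is living and takes 1/4.
Ishita is living and takes 1/4.
Girish predeceased; the 1/2 allotted to Girish's branch passes to Girish's issue by representation.
The 1/2 is divided into 2 equal shares of 1/4 among Deepa, Omkar.
Deepa is living and takes 1/4.
Omkar is living and takes 1/4.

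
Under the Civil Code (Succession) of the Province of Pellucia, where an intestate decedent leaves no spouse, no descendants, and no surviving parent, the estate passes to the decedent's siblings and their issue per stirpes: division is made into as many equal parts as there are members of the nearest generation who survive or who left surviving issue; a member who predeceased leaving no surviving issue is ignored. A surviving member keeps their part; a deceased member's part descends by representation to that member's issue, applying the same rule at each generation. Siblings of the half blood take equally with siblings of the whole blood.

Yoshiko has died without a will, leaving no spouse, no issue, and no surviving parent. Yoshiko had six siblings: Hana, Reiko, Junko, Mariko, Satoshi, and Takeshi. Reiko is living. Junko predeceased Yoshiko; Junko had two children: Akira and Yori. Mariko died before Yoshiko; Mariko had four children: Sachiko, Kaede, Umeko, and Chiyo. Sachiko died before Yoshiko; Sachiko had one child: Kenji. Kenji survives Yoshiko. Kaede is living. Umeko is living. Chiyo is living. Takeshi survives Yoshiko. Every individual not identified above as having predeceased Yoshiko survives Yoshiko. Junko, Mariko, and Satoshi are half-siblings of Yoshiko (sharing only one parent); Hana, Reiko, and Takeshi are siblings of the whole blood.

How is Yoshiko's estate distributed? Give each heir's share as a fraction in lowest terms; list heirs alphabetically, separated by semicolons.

No spouse, descendants, or parent survives, so the estate passes to Yoshiko's siblings per stirpes.
Half-blood and whole-blood siblings take equally under the stated rule.
The estate is divided into 6 equal shares of 1/6 among Hana, Reiko, Junko, Mariko, Satoshi, Takeshi.
Hana is living and takes 1/6.
Reiko is living and takes 1/6.
Junko predeceased; the 1/6 allotted to Junko's branch passes to Junko's issue by representation.
The 1/6 is divided into 2 equal shares of 1/12 among Akira, Yori.
Akira is living and takes 1/12.
Yori is living and takes 1/12.
Mariko predeceased; the 1/6 allotted to Mariko's branch passes to Mariko's issue by representation.
The 1/6 is divided into 4 equal shares of 1/24 among Sachiko, Kaede, Umeko, Chiyo.
Sachiko predeceased; the 1/24 allotted to Sachiko's branch passes to Sachiko's issue by representation.
Kenji is the sole taker at this level and receives the full 1/24.
Kaede is living and takes 1/24.
Umeko is living and takes 1/24.
Chiyo is living and takes 1/24.
Satoshi is living and takes 1/6.
Takeshi is living and takes 1/6.

Akira 1/12; Chiyo 1/24; Hana 1/6; Kaede 1/24; Kenji 1/24; Reiko 1/6; Satoshi 1/6; Takeshi 1/6; Umeko 1/24; Yori 1/12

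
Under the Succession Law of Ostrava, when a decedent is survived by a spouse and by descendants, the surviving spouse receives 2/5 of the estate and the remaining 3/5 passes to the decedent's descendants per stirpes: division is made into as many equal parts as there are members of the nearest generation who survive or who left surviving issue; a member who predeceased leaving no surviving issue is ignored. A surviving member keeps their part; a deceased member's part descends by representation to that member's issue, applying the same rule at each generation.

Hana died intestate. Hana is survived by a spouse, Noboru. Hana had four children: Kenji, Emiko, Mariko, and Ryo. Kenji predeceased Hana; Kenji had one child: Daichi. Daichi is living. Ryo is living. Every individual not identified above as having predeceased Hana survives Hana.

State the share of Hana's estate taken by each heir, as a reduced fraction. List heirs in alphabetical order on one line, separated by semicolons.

Noboru, as surviving spouse, takes 2/5.
The remaining 3/5 passes to Hana's descendants per stirpes.
The 3/5 is divided into 4 equal shares of 3/20 among Kenji, Emiko, Mariko, Ryo.
Kenji predeceased; the 3/20 allotted to Kenji's branch passes to Kenji's issue by representation.
Daichi is the sole taker at this level and receives the full 3/20.
Emiko is living and takes 3/20.
Mariko is living and takes 3/20.
Ryo is living and takes 3/20.

Daichi 3/20; Emiko 3/20; Mariko 3/20; Noboru 2/5; Ryo 3/20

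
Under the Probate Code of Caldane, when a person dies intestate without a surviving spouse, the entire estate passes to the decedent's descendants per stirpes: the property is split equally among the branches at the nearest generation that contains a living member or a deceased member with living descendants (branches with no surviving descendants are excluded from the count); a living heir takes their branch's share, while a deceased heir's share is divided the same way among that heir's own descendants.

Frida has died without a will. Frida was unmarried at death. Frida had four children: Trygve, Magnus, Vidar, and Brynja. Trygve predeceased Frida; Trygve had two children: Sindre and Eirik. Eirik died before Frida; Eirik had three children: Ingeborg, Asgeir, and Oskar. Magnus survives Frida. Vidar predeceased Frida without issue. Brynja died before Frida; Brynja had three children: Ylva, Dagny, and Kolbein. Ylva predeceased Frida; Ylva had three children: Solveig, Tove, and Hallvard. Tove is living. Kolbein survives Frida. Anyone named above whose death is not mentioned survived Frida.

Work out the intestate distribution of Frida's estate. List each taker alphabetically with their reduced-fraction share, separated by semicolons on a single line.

There is no surviving spouse, so the entire estate passes to Frida's descendants per stirpes.
Vidar left no surviving issue, so that branch lapses and is disregarded.
The estate is divided into 3 equal shares of 1/3 among Trygve, Magnus, Brynja.
Trygve predeceased; the 1/3 allotted to Trygve's branch passes to Trygve's issue by representation.
The 1/3 is divided into 2 equal shares of 1/6 among Sindre, Eirik.
Sindre is living and takes 1/6.
Eirik predeceased; the 1/6 allotted to Eirik's branch passes to Eirik's issue by representation.
The 1/6 is divided into 3 equal shares of 1/18 among Ingeborg, Asgeir, Oskar.
Ingeborg is living and takes 1/18.
Asgeir is living and takes 1/18.
Oskar is living and takes 1/18.
Magnus is living and takes 1/3.
Brynja predeceased; the 1/3 allotted to Brynja's branch passes to Brynja's issue by representation.
The 1/3 is divided into 3 equal shares of 1/9 among Ylva, Dagny, Kolbein.
Ylva predeceased; the 1/9 allotted to Ylva's branch passes to Ylva's issue by representation.
The 1/9 is divided into 3 equal shares of 1/27 among Solveig, Tove, Hallvard.
Solveig is living and takes 1/27.
Tove is living and takes 1/27.
Hallvard is living and takes 1/27.
Dagny is living and takes 1/9.
Kolbein is living and takes 1/9.

Asgeir 1/18; Dagny 1/9; Hallvard 1/27; Ingeborg 1/18; Kolbein 1/9; Magnus 1/3; Oskar 1/18; Sindre 1/6; Solveig 1/27; Tove 1/27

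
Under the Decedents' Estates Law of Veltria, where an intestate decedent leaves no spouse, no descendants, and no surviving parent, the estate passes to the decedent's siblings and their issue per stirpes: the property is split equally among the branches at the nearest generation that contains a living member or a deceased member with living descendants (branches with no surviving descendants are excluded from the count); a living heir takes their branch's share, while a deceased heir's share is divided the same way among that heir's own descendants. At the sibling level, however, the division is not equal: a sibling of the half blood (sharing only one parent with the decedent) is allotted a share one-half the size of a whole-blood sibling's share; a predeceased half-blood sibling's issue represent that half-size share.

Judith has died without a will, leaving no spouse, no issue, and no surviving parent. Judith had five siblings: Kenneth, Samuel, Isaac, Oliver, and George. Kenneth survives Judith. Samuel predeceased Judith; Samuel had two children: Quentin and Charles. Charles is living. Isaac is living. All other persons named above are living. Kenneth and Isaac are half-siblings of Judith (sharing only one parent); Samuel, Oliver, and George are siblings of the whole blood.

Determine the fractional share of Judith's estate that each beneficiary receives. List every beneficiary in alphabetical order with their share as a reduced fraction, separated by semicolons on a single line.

No spouse, descendants, or parent survives, so the estate passes to Judith's siblings per stirpes.
Half-blood siblings count for one-half the weight of whole-blood siblings at the initial division.
Dividing 1 in proportion to weights (total weight 4): Kenneth (weight 1/2) → 1/8; Samuel (weight 1) → 1/4; Isaac (weight 1/2) → 1/8; Oliver (weight 1) → 1/4; George (weight 1) → 1/4.
Kenneth is living and takes 1/8.
Samuel predeceased; the 1/4 allotted to Samuel's branch passes to Samuel's issue by representation.
The 1/4 is divided into 2 equal shares of 1/8 among Quentin, Charles.
Quentin is living and takes 1/8.
Charles is living and takes 1/8.
Isaac is living and takes 1/8.
Oliver is living and takes 1/4.
George is living and takes 1/4.

Charles 1/8; George 1/4; Isaac 1/8; Kenneth 1/8; Oliver 1/4; Quentin 1/8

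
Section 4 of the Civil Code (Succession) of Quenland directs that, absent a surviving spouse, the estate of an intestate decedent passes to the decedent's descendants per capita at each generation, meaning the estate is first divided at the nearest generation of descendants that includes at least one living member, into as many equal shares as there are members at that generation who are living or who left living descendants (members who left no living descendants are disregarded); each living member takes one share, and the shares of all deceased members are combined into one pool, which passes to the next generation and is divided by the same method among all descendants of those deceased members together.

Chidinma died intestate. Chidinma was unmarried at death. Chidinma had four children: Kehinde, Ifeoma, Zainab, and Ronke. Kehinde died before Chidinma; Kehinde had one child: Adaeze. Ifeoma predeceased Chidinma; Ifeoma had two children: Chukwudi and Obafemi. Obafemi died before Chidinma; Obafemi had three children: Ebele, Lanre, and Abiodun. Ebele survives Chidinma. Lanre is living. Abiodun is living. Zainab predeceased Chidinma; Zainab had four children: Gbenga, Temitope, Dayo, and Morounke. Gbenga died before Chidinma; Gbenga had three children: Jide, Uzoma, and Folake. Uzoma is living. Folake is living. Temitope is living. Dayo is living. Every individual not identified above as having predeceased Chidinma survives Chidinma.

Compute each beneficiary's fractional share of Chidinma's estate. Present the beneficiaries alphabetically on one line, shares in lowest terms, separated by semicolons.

There is no surviving spouse, so the entire estate passes to Chidinma's descendants per capita at each generation.
At generation 1 (Kehinde, Ifeoma, Zainab, Ronke) there are 4 shares of (1)/4 = 1/4 each.
Living: Ronke — each takes 1/4.
Deceased: Kehinde, Ifeoma, and Zainab. Their combined 3/4 is pooled and carried to generation 2.
At generation 2 (Adaeze, Chukwudi, Obafemi, Gbenga, Temitope, Dayo, Morounke) there are 7 shares of (3/4)/7 = 3/28 each.
Living: Adaeze, Chukwudi, Temitope, Dayo, and Morounke — each takes 3/28.
Deceased: Obafemi and Gbenga. Their combined 3/14 is pooled and carried to generation 3.
At generation 3 (Ebele, Lanre, Abiodun, Jide, Uzoma, Folake) there are 6 shares of (3/14)/6 = 1/28 each.
Living: Ebele, Lanre, Abiodun, Jide, Uzoma, and Folake — each takes 1/28.

Abiodun 1/28; Adaeze 3/28; Chukwudi 3/28; Dayo 3/28; Ebele 1/28; Folake 1/28; Jide 1/28; Lanre 1/28; Morounke 3/28; Ronke 1/4; Temitope 3/28; Uzoma 1/28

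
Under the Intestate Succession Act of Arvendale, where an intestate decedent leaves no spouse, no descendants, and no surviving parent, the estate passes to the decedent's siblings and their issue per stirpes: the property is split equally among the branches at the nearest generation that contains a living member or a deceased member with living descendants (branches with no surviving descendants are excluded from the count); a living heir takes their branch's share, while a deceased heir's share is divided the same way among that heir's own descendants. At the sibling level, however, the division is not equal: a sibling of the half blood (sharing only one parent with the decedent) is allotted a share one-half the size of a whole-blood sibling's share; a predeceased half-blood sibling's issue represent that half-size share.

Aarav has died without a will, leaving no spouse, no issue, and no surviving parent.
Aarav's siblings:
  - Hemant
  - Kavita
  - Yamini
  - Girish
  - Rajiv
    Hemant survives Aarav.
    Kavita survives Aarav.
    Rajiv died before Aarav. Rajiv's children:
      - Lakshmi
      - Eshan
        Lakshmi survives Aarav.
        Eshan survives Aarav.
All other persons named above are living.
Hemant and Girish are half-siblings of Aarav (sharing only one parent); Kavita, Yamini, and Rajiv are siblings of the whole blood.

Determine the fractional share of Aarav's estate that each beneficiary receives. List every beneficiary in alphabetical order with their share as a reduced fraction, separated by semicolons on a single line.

No spouse, descendants, or parent survives, so the estate passes to Aarav's siblings per stirpes.
Half-blood siblings count for one-half the weight of whole-blood siblings at the initial division.
Dividing 1 in proportion to weights (total weight 4): Hemant (weight 1/2) → 1/8; Kavita (weight 1) → 1/4; Yamini (weight 1) → 1/4; Girish (weight 1/2) → 1/8; Rajiv (weight 1) → 1/4.
Hemant is living and takes 1/8.
Kavita is living and takes 1/4.
Yamini is living and takes 1/4.
Girish is living and takes 1/8.
Rajiv predeceased; the 1/4 allotted to Rajiv's branch passes to Rajiv's issue by representation.
The 1/4 is divided into 2 equal shares of 1/8 among Lakshmi, Eshan.
Lakshmi is living and takes 1/8.
Eshan is living and takes 1/8.

Eshan 1/8; Girish 1/8; Hemant 1/8; Kavita 1/4; Lakshmi 1/8; Yamini 1/4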